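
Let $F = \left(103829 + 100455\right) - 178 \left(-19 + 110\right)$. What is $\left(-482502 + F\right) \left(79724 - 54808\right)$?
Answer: $-7335669056$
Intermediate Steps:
$F = 188086$ ($F = 204284 - 16198 = 188086$)
$\left(-482502 + F\right) \left(79724 - 54808\right) = \left(-482502 + 188086\right) \left(79724 - 54808\right) = \left(-294416\right) 24916 = -7335669056$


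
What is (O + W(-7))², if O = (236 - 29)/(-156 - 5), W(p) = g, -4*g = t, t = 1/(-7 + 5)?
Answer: 4225/3136 ≈ 1.3473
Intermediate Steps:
t = -½ (t = 1/(-2) = -½ ≈ -0.50000)
g = ⅛ (g = -¼*(-½) = ⅛ ≈ 0.12500)
W(p) = ⅛
O = -9/7 (O = 207/(-161) = 207*(-1/161) = -9/7 ≈ -1.2857)
(O + W(-7))² = (-9/7 + ⅛)² = (-65/56)² = 4225/3136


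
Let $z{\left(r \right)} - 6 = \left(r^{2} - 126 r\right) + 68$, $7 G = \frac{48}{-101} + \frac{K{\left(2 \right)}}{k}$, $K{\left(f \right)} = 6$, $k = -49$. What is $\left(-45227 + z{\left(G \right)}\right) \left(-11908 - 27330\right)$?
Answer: $\frac{2125792643517152982}{1200137449} \approx 1.7713 \cdot 10^{9}$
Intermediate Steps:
$G = - \frac{2958}{34643}$ ($G = \frac{\frac{48}{-101} + \frac{6}{-49}}{7} = \frac{48 \left(- \frac{1}{101}\right) + 6 \left(- \frac{1}{49}\right)}{7} = \frac{- \frac{48}{101} - \frac{6}{49}}{7} = \frac{1}{7} \left(- \frac{2958}{4949}\right) = - \frac{2958}{34643} \approx -0.085385$)
$z{\left(r \right)} = 74 + r^{2} - 126 r$ ($z{\left(r \right)} = 6 + \left(\left(r^{2} - 126 r\right) + 68\right) = 6 + \left(68 + r^{2} - 126 r\right) = 74 + r^{2} - 126 r$)
$\left(-45227 + z{\left(G \right)}\right) \left(-11908 - 27330\right) = \left(-45227 + \left(74 + \left(- \frac{2958}{34643}\right)^{2} - - \frac{53244}{4949}\right)\right) \left(-11908 - 27330\right) = \left(-45227 + \left(74 + \frac{8749764}{1200137449} + \frac{53244}{4949}\right)\right) \left(-39238\right) = \left(-45227 + \frac{101730644234}{1200137449}\right) \left(-39238\right) = \left(- \frac{54176885761689}{1200137449}\right) \left(-39238\right) = \frac{2125792643517152982}{1200137449}$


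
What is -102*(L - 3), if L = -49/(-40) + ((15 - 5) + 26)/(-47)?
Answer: 243627/940 ≈ 259.18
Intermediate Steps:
L = 863/1880 (L = -49*(-1/40) + (10 + 26)*(-1/47) = 49/40 + 36*(-1/47) = 49/40 - 36/47 = 863/1880 ≈ 0.45904)
-102*(L - 3) = -102*(863/1880 - 3) = -102*(-4777/1880) = 243627/940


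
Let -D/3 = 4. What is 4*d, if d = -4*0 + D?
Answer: -48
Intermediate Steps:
D = -12 (D = -3*4 = -12)
d = -12 (d = -4*0 - 12 = 0 - 12 = -12)
4*d = 4*(-12) = -48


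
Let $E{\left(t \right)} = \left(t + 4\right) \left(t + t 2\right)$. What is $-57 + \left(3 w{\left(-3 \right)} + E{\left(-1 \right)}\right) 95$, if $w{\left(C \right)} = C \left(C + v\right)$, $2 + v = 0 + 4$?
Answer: $-57$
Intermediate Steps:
$v = 2$ ($v = -2 + \left(0 + 4\right) = -2 + 4 = 2$)
$w{\left(C \right)} = C \left(2 + C\right)$ ($w{\left(C \right)} = C \left(C + 2\right) = C \left(2 + C\right)$)
$E{\left(t \right)} = 3 t \left(4 + t\right)$ ($E{\left(t \right)} = \left(4 + t\right) \left(t + 2 t\right) = \left(4 + t\right) 3 t = 3 t \left(4 + t\right)$)
$-57 + \left(3 w{\left(-3 \right)} + E{\left(-1 \right)}\right) 95 = -57 + \left(3 \left(- 3 \left(2 - 3\right)\right) + 3 \left(-1\right) \left(4 - 1\right)\right) 95 = -57 + \left(3 \left(\left(-3\right) \left(-1\right)\right) + 3 \left(-1\right) 3\right) 95 = -57 + \left(3 \cdot 3 - 9\right) 95 = -57 + \left(9 - 9\right) 95 = -57 + 0 \cdot 95 = -57 + 0 = -57$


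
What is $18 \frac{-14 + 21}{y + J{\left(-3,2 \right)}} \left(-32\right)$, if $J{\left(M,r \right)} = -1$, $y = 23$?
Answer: $- \frac{2016}{11} \approx -183.27$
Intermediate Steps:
$18 \frac{-14 + 21}{y + J{\left(-3,2 \right)}} \left(-32\right) = 18 \frac{-14 + 21}{23 - 1} \left(-32\right) = 18 \cdot \frac{7}{22} \left(-32\right) = \frac{63}{11} \left(-32\right) = - \frac{2016}{11}$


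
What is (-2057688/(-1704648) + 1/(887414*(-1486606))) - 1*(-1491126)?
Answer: 1154715386791498775569/774390931430908 ≈ 1.4911e+6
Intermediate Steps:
(-2057688/(-1704648) + 1/(887414*(-1486606))) - 1*(-1491126) = (-2057688*(-1/1704648) + (1/887414)*(-1/1486606)) + 1491126 = (85737/71027 - 1/1319234976884) + 1491126 = 934770654653161/774390931430908 + 1491126 = 1154715386791498775569/774390931430908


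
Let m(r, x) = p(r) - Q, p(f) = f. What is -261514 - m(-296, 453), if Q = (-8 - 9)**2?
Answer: -260929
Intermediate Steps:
Q = 289 (Q = (-17)**2 = 289)
m(r, x) = -289 + r (m(r, x) = r - 1*289 = r - 289 = -289 + r)
-261514 - m(-296, 453) = -261514 - (-289 - 296) = -261514 - 1*(-585) = -261514 + 585 = -260929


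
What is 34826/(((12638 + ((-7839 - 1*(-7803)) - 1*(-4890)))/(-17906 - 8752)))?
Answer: -232097877/4373 ≈ -53075.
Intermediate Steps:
34826/(((12638 + ((-7839 - 1*(-7803)) - 1*(-4890)))/(-17906 - 8752))) = 34826/(((12638 + ((-7839 + 7803) + 4890))/(-26658))) = 34826/(((12638 + (-36 + 4890))*(-1/26658))) = 34826/(((12638 + 4854)*(-1/26658))) = 34826/((17492*(-1/26658))) = 34826/(-8746/13329) = 34826*(-13329/8746) = -232097877/4373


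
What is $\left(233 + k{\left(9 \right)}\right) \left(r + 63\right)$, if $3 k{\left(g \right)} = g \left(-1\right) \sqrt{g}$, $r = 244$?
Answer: $68768$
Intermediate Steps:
$k{\left(g \right)} = - \frac{g^{\frac{3}{2}}}{3}$ ($k{\left(g \right)} = \frac{g \left(-1\right) \sqrt{g}}{3} = \frac{- g \sqrt{g}}{3} = \frac{\left(-1\right) g^{\frac{3}{2}}}{3} = - \frac{g^{\frac{3}{2}}}{3}$)
$\left(233 + k{\left(9 \right)}\right) \left(r + 63\right) = \left(233 - \frac{9^{\frac{3}{2}}}{3}\right) \left(244 + 63\right) = \left(233 - 9\right) 307 = 224 \cdot 307 = 68768$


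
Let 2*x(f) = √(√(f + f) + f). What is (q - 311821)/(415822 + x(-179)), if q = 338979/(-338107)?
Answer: -105429201826/(338107*(415822 + √(-179 + I*√358)/2)) ≈ -0.74989 + 1.2081e-5*I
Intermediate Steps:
q = -338979/338107 (q = 338979*(-1/338107) = -338979/338107 ≈ -1.0026)
x(f) = √(f + √2*√f)/2 (x(f) = √(√(f + f) + f)/2 = √(√(2*f) + f)/2 = √(√2*√f + f)/2 = √(f + √2*√f)/2)
(q - 311821)/(415822 + x(-179)) = (-338979/338107 - 311821)/(415822 + √(-179 + √2*√(-179))/2) = -105429201826/(338107*(415822 + √(-179 + √2*(I*√179))/2)) = -105429201826/(338107*(415822 + √(-179 + I*√358)/2))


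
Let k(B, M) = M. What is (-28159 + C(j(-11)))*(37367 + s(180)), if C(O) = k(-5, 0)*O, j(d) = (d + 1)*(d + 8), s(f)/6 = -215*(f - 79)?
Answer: 2616618757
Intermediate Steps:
s(f) = 101910 - 1290*f (s(f) = 6*(-215*(f - 79)) = 6*(-215*(-79 + f)) = 6*(16985 - 215*f) = 101910 - 1290*f)
j(d) = (1 + d)*(8 + d)
C(O) = 0 (C(O) = 0*O = 0)
(-28159 + C(j(-11)))*(37367 + s(180)) = (-28159 + 0)*(37367 + (101910 - 1290*180)) = -28159*(37367 + (101910 - 232200)) = -28159*(37367 - 130290) = -28159*(-92923) = 2616618757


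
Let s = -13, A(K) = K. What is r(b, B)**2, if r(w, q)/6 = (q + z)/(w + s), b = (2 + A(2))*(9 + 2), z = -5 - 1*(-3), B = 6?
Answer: 576/961 ≈ 0.59938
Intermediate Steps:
z = -2 (z = -5 + 3 = -2)
b = 44 (b = (2 + 2)*(9 + 2) = 4*11 = 44)
r(w, q) = 6*(-2 + q)/(-13 + w) (r(w, q) = 6*((q - 2)/(w - 13)) = 6*((-2 + q)/(-13 + w)) = 6*(-2 + q)/(-13 + w))
r(b, B)**2 = (6*(-2 + 6)/(-13 + 44))**2 = (6*4/31)**2 = (6*(1/31)*4)**2 = (24/31)**2 = 576/961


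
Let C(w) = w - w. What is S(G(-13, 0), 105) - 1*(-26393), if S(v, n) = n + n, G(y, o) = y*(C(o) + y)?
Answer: 26603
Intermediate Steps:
C(w) = 0
G(y, o) = y² (G(y, o) = y*(0 + y) = y*y = y²)
S(v, n) = 2*n
S(G(-13, 0), 105) - 1*(-26393) = 2*105 - 1*(-26393) = 210 + 26393 = 26603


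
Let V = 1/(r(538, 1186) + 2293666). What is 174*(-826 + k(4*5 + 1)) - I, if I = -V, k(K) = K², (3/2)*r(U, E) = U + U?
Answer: -461102218497/6883150 ≈ -66990.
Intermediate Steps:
r(U, E) = 4*U/3 (r(U, E) = 2*(U + U)/3 = 2*(2*U)/3 = 4*U/3)
V = 3/6883150 (V = 1/((4/3)*538 + 2293666) = 1/(2152/3 + 2293666) = 1/(6883150/3) = 3/6883150 ≈ 4.3585e-7)
I = -3/6883150 (I = -1*3/6883150 = -3/6883150 ≈ -4.3585e-7)
174*(-826 + k(4*5 + 1)) - I = 174*(-826 + (4*5 + 1)²) - 1*(-3/6883150) = 174*(-826 + (20 + 1)²) + 3/6883150 = 174*(-826 + 21²) + 3/6883150 = 174*(-826 + 441) + 3/6883150 = 174*(-385) + 3/6883150 = -66990 + 3/6883150 = -461102218497/6883150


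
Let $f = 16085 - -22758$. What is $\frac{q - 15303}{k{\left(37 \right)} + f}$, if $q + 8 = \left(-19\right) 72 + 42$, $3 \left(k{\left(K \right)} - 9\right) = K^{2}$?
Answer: $- \frac{49911}{117925} \approx -0.42324$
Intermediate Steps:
$k{\left(K \right)} = 9 + \frac{K^{2}}{3}$
$q = -1334$ ($q = -8 + \left(\left(-19\right) 72 + 42\right) = -8 + \left(-1368 + 42\right) = -8 - 1326 = -1334$)
$f = 38843$ ($f = 16085 + 22758 = 38843$)
$\frac{q - 15303}{k{\left(37 \right)} + f} = \frac{-1334 - 15303}{\left(9 + \frac{37^{2}}{3}\right) + 38843} = - \frac{16637}{\left(9 + \frac{1}{3} \cdot 1369\right) + 38843} = - \frac{16637}{\left(9 + \frac{1369}{3}\right) + 38843} = - \frac{16637}{\frac{1396}{3} + 38843} = - \frac{16637}{\frac{117925}{3}} = \left(-16637\right) \frac{3}{117925} = - \frac{49911}{117925}$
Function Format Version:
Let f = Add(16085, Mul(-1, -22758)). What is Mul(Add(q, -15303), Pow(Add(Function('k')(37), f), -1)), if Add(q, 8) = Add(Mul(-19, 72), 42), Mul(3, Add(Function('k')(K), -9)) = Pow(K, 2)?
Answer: Rational(-49911, 117925) ≈ -0.42324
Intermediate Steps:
Function('k')(K) = Add(9, Mul(Rational(1, 3), Pow(K, 2)))
q = -1334 (q = Add(-8, Add(Mul(-19, 72), 42)) = Add(-8, Add(-1368, 42)) = Add(-8, -1326) = -1334)
f = 38843 (f = Add(16085, 22758) = 38843)
Mul(Add(q, -15303), Pow(Add(Function('k')(37), f), -1)) = Mul(Add(-1334, -15303), Pow(Add(Add(9, Mul(Rational(1, 3), Pow(37, 2))), 38843), -1)) = Mul(-16637, Pow(Add(Add(9, Mul(Rational(1, 3), 1369)), 38843), -1)) = Mul(-16637, Pow(Add(Add(9, Rational(1369, 3)), 38843), -1)) = Mul(-16637, Pow(Add(Rational(1396, 3), 38843), -1)) = Mul(-16637, Pow(Rational(117925, 3), -1)) = Mul(-16637, Rational(3, 117925)) = Rational(-49911, 117925)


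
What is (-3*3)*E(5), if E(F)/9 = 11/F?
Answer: -891/5 ≈ -178.20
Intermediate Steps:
E(F) = 99/F (E(F) = 9*(11/F) = 99/F)
(-3*3)*E(5) = (-3*3)*(99/5) = -891/5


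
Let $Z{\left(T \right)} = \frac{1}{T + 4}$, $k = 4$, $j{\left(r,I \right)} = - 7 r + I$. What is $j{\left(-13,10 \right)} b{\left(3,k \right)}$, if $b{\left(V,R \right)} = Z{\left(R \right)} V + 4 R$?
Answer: $\frac{13231}{8} \approx 1653.9$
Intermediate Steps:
$j{\left(r,I \right)} = I - 7 r$
$Z{\left(T \right)} = \frac{1}{4 + T}$
$b{\left(V,R \right)} = 4 R + \frac{V}{4 + R}$ ($b{\left(V,R \right)} = \frac{V}{4 + R} + 4 R = 4 R + \frac{V}{4 + R}$)
$j{\left(-13,10 \right)} b{\left(3,k \right)} = \left(10 - -91\right) \frac{3 + 4 \cdot 4 \left(4 + 4\right)}{4 + 4} = \left(10 + 91\right) \frac{3 + 4 \cdot 4 \cdot 8}{8} = 101 \frac{3 + 128}{8} = 101 \cdot \frac{1}{8} \cdot 131 = 101 \cdot \frac{131}{8} = \frac{13231}{8}$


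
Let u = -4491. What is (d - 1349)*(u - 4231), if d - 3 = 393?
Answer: 8312066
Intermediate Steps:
d = 396 (d = 3 + 393 = 396)
(d - 1349)*(u - 4231) = (396 - 1349)*(-4491 - 4231) = -953*(-8722) = 8312066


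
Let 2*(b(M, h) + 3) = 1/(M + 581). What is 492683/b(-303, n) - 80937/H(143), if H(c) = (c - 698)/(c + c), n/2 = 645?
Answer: -37814811382/308395 ≈ -1.2262e+5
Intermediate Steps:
n = 1290 (n = 2*645 = 1290)
b(M, h) = -3 + 1/(2*(581 + M)) (b(M, h) = -3 + 1/(2*(M + 581)) = -3 + 1/(2*(581 + M)))
H(c) = (-698 + c)/(2*c) (H(c) = (-698 + c)/((2*c)) = (-698 + c)*(1/(2*c)) = (-698 + c)/(2*c))
492683/b(-303, n) - 80937/H(143) = 492683/(((-3485 - 6*(-303))/(2*(581 - 303)))) - 80937*286/(-698 + 143) = 492683/(((½)*(-3485 + 1818)/278)) - 80937/((½)*(1/143)*(-555)) = 492683/(((½)*(1/278)*(-1667))) - 80937/(-555/286) = 492683/(-1667/556) - 80937*(-286/555) = 492683*(-556/1667) + 7715994/185 = -273931748/1667 + 7715994/185 = -37814811382/308395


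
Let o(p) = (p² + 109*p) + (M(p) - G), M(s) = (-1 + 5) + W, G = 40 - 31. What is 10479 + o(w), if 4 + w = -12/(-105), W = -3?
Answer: 12326631/1225 ≈ 10063.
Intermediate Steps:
w = -136/35 (w = -4 - 12/(-105) = -4 - 12*(-1/105) = -4 + 4/35 = -136/35 ≈ -3.8857)
G = 9
M(s) = 1 (M(s) = (-1 + 5) - 3 = 4 - 3 = 1)
o(p) = -8 + p² + 109*p (o(p) = (p² + 109*p) + (1 - 1*9) = (p² + 109*p) + (1 - 9) = (p² + 109*p) - 8 = -8 + p² + 109*p)
10479 + o(w) = 10479 + (-8 + (-136/35)² + 109*(-136/35)) = 10479 + (-8 + 18496/1225 - 14824/35) = 10479 - 510144/1225 = 12326631/1225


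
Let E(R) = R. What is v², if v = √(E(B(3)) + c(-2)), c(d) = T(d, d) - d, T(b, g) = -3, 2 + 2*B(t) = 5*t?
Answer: 11/2 ≈ 5.5000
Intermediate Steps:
B(t) = -1 + 5*t/2 (B(t) = -1 + (5*t)/2 = -1 + 5*t/2)
c(d) = -3 - d
v = √22/2 (v = √((-1 + (5/2)*3) + (-3 - 1*(-2))) = √((-1 + 15/2) + (-3 + 2)) = √(13/2 - 1) = √(11/2) = √22/2 ≈ 2.3452)
v² = (√22/2)² = 11/2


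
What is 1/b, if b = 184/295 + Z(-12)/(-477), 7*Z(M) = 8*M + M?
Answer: 109445/71804 ≈ 1.5242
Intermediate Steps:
Z(M) = 9*M/7 (Z(M) = (8*M + M)/7 = (9*M)/7 = 9*M/7)
b = 71804/109445 (b = 184/295 + ((9/7)*(-12))/(-477) = 184*(1/295) - 108/7*(-1/477) = 184/295 + 12/371 = 71804/109445 ≈ 0.65607)
1/b = 1/(71804/109445) = 109445/71804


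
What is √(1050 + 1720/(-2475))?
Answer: √28567330/165 ≈ 32.393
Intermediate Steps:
√(1050 + 1720/(-2475)) = √(1050 + 1720*(-1/2475)) = √(1050 - 344/495) = √(519406/495) = √28567330/165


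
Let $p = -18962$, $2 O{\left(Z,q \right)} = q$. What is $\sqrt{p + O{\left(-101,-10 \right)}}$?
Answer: $i \sqrt{18967} \approx 137.72 i$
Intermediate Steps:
$O{\left(Z,q \right)} = \frac{q}{2}$
$\sqrt{p + O{\left(-101,-10 \right)}} = \sqrt{-18962 + \frac{1}{2} \left(-10\right)} = \sqrt{-18962 - 5} = \sqrt{-18967} = i \sqrt{18967}$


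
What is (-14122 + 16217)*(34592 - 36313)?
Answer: -3605495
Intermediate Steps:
(-14122 + 16217)*(34592 - 36313) = 2095*(-1721) = -3605495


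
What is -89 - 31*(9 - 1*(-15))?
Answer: -833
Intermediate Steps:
-89 - 31*(9 - 1*(-15)) = -89 - 31*(9 + 15) = -89 - 31*24 = -89 - 744 = -833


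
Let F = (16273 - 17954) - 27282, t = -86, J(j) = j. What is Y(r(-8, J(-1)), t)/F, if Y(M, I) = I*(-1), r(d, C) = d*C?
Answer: -86/28963 ≈ -0.0029693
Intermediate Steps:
r(d, C) = C*d
F = -28963 (F = -1681 - 27282 = -28963)
Y(M, I) = -I
Y(r(-8, J(-1)), t)/F = -1*(-86)/(-28963) = 86*(-1/28963) = -86/28963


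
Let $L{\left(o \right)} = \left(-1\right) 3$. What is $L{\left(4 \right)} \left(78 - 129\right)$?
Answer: $153$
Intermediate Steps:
$L{\left(o \right)} = -3$
$L{\left(4 \right)} \left(78 - 129\right) = - 3 \left(78 - 129\right) = \left(-3\right) \left(-51\right) = 153$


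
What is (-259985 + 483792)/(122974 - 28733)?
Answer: 223807/94241 ≈ 2.3748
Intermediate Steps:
(-259985 + 483792)/(122974 - 28733) = 223807/94241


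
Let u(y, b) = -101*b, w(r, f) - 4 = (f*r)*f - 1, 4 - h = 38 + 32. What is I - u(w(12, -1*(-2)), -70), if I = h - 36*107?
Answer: -10988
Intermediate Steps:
h = -66 (h = 4 - (38 + 32) = 4 - 1*70 = 4 - 70 = -66)
w(r, f) = 3 + r*f² (w(r, f) = 4 + ((f*r)*f - 1) = 4 + (r*f² - 1) = 4 + (-1 + r*f²) = 3 + r*f²)
I = -3918 (I = -66 - 36*107 = -66 - 3852 = -3918)
I - u(w(12, -1*(-2)), -70) = -3918 - (-101)*(-70) = -3918 - 1*7070 = -3918 - 7070 = -10988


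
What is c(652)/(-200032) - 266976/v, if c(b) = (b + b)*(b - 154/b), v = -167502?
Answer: -3706508607/1396073336 ≈ -2.6550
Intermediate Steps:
c(b) = 2*b*(b - 154/b) (c(b) = (2*b)*(b - 154/b) = 2*b*(b - 154/b))
c(652)/(-200032) - 266976/v = (-308 + 2*652**2)/(-200032) - 266976/(-167502) = (-308 + 2*425104)*(-1/200032) - 266976*(-1/167502) = (-308 + 850208)*(-1/200032) + 44496/27917 = 849900*(-1/200032) + 44496/27917 = -212475/50008 + 44496/27917 = -3706508607/1396073336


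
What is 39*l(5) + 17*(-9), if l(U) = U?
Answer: 42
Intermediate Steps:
39*l(5) + 17*(-9) = 39*5 + 17*(-9) = 195 - 153 = 42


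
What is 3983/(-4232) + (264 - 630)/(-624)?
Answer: -9755/27508 ≈ -0.35462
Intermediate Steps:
3983/(-4232) + (264 - 630)/(-624) = 3983*(-1/4232) - 366*(-1/624) = -3983/4232 + 61/104 = -9755/27508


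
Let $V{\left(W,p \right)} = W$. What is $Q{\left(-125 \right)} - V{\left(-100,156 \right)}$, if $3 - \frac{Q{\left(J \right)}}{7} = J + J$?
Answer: $1871$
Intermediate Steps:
$Q{\left(J \right)} = 21 - 14 J$ ($Q{\left(J \right)} = 21 - 7 \left(J + J\right) = 21 - 7 \cdot 2 J = 21 - 14 J$)
$Q{\left(-125 \right)} - V{\left(-100,156 \right)} = \left(21 - -1750\right) - -100 = \left(21 + 1750\right) + 100 = 1771 + 100 = 1871$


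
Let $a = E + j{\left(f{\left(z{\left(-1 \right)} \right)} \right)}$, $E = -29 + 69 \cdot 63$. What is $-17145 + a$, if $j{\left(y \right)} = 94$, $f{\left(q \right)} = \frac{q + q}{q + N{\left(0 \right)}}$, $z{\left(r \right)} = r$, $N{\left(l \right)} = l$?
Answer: $-12733$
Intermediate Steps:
$f{\left(q \right)} = 2$ ($f{\left(q \right)} = \frac{q + q}{q + 0} = \frac{2 q}{q} = 2$)
$E = 4318$ ($E = -29 + 4347 = 4318$)
$a = 4412$ ($a = 4318 + 94 = 4412$)
$-17145 + a = -17145 + 4412 = -12733$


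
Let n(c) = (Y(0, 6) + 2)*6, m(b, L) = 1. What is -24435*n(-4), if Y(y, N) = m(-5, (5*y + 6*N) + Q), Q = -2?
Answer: -439830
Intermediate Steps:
Y(y, N) = 1
n(c) = 18 (n(c) = (1 + 2)*6 = 3*6 = 18)
-24435*n(-4) = -24435*18 = -439830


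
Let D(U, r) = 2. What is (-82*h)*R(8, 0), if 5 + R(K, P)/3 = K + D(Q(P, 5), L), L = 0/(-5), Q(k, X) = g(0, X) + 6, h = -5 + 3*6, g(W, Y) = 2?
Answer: -15990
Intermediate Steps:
h = 13 (h = -5 + 18 = 13)
Q(k, X) = 8 (Q(k, X) = 2 + 6 = 8)
L = 0 (L = 0*(-⅕) = 0)
R(K, P) = -9 + 3*K (R(K, P) = -15 + 3*(K + 2) = -15 + 3*(2 + K) = -15 + (6 + 3*K) = -9 + 3*K)
(-82*h)*R(8, 0) = (-82*13)*(-9 + 3*8) = -1066*(-9 + 24) = -1066*15 = -15990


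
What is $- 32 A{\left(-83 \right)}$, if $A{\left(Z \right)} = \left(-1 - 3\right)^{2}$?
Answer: $-512$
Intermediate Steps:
$A{\left(Z \right)} = 16$ ($A{\left(Z \right)} = \left(-4\right)^{2} = 16$)
$- 32 A{\left(-83 \right)} = \left(-32\right) 16 = -512$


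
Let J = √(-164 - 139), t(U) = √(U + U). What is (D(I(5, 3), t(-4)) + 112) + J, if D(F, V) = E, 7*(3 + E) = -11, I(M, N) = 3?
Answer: 752/7 + I*√303 ≈ 107.43 + 17.407*I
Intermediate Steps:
t(U) = √2*√U (t(U) = √(2*U) = √2*√U)
E = -32/7 (E = -3 + (⅐)*(-11) = -3 - 11/7 = -32/7 ≈ -4.5714)
J = I*√303 (J = √(-303) = I*√303 ≈ 17.407*I)
D(F, V) = -32/7
(D(I(5, 3), t(-4)) + 112) + J = (-32/7 + 112) + I*√303 = 752/7 + I*√303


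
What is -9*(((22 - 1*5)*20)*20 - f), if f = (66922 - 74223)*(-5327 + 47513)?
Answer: -2772061074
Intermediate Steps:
f = -307999986 (f = -7301*42186 = -307999986)
-9*(((22 - 1*5)*20)*20 - f) = -9*(((22 - 1*5)*20)*20 - 1*(-307999986)) = -9*(((22 - 5)*20)*20 + 307999986) = -9*((17*20)*20 + 307999986) = -9*(340*20 + 307999986) = -9*(6800 + 307999986) = -9*308006786 = -2772061074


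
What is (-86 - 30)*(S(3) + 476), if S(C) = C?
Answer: -55564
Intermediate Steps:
(-86 - 30)*(S(3) + 476) = (-86 - 30)*(3 + 476) = -116*479 = -55564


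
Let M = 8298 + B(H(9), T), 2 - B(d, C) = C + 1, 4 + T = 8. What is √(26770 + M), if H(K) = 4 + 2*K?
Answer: √35065 ≈ 187.26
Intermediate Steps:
T = 4 (T = -4 + 8 = 4)
B(d, C) = 1 - C (B(d, C) = 2 - (C + 1) = 2 - (1 + C) = 2 + (-1 - C) = 1 - C)
M = 8295 (M = 8298 + (1 - 1*4) = 8298 + (1 - 4) = 8298 - 3 = 8295)
√(26770 + M) = √(26770 + 8295) = √35065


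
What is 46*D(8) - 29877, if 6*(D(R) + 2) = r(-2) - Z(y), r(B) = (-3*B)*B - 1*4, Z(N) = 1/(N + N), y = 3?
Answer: -541673/18 ≈ -30093.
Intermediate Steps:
Z(N) = 1/(2*N)
r(B) = -4 - 3*B² (r(B) = -3*B² - 4 = -4 - 3*B²)
D(R) = -169/36 (D(R) = -2 + ((-4 - 3*(-2)²) - 1/(2*3))/6 = -2 + ((-4 - 3*4) - 1/(2*3))/6 = -2 + ((-4 - 12) - 1*⅙)/6 = -2 + (-16 - ⅙)/6 = -2 + (⅙)*(-97/6) = -2 - 97/36 = -169/36)
46*D(8) - 29877 = 46*(-169/36) - 29877 = -3887/18 - 29877 = -541673/18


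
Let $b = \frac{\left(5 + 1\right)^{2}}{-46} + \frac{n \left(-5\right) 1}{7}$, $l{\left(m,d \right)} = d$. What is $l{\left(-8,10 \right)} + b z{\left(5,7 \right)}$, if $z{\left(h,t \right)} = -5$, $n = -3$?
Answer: $\frac{515}{161} \approx 3.1988$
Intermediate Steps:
$b = \frac{219}{161}$ ($b = \frac{\left(5 + 1\right)^{2}}{-46} + \frac{\left(-3\right) \left(-5\right) 1}{7} = 6^{2} \left(- \frac{1}{46}\right) + 15 \cdot 1 \cdot \frac{1}{7} = 36 \left(- \frac{1}{46}\right) + 15 \cdot \frac{1}{7} = - \frac{18}{23} + \frac{15}{7} = \frac{219}{161} \approx 1.3602$)
$l{\left(-8,10 \right)} + b z{\left(5,7 \right)} = 10 + \frac{219}{161} \left(-5\right) = 10 - \frac{1095}{161} = \frac{515}{161}$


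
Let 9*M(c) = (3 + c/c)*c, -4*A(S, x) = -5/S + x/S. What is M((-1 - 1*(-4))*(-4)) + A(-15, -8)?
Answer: -111/20 ≈ -5.5500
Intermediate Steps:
A(S, x) = 5/(4*S) - x/(4*S) (A(S, x) = -(-5/S + x/S)/4 = 5/(4*S) - x/(4*S))
M(c) = 4*c/9 (M(c) = ((3 + c/c)*c)/9 = ((3 + 1)*c)/9 = (4*c)/9 = 4*c/9)
M((-1 - 1*(-4))*(-4)) + A(-15, -8) = 4*((-1 - 1*(-4))*(-4))/9 + (¼)*(5 - 1*(-8))/(-15) = 4*((-1 + 4)*(-4))/9 + (¼)*(-1/15)*(5 + 8) = 4*(3*(-4))/9 + (¼)*(-1/15)*13 = (4/9)*(-12) - 13/60 = -16/3 - 13/60 = -111/20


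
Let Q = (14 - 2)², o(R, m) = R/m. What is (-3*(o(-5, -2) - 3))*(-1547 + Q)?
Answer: -4209/2 ≈ -2104.5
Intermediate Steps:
Q = 144 (Q = 12² = 144)
(-3*(o(-5, -2) - 3))*(-1547 + Q) = (-3*(-5/(-2) - 3))*(-1547 + 144) = -3*(-5*(-½) - 3)*(-1403) = -3*(5/2 - 3)*(-1403) = -3*(-½)*(-1403) = (3/2)*(-1403) = -4209/2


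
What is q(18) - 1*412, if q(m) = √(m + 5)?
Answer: -412 + √23 ≈ -407.20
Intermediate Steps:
q(m) = √(5 + m)
q(18) - 1*412 = √(5 + 18) - 1*412 = √23 - 412 = -412 + √23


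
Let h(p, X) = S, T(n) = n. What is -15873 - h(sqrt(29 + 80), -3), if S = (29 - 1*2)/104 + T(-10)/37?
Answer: -61079263/3848 ≈ -15873.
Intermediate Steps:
S = -41/3848 (S = (29 - 1*2)/104 - 10/37 = (29 - 2)*(1/104) - 10*1/37 = 27*(1/104) - 10/37 = 27/104 - 10/37 = -41/3848 ≈ -0.010655)
h(p, X) = -41/3848
-15873 - h(sqrt(29 + 80), -3) = -15873 - 1*(-41/3848) = -15873 + 41/3848 = -61079263/3848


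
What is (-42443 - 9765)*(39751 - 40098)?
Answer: 18116176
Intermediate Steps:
(-42443 - 9765)*(39751 - 40098) = -52208*(-347) = 18116176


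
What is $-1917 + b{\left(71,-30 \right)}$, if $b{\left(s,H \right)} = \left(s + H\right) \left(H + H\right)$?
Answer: $-4377$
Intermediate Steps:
$b{\left(s,H \right)} = 2 H \left(H + s\right)$ ($b{\left(s,H \right)} = \left(H + s\right) 2 H = 2 H \left(H + s\right)$)
$-1917 + b{\left(71,-30 \right)} = -1917 + 2 \left(-30\right) \left(-30 + 71\right) = -1917 + 2 \left(-30\right) 41 = -1917 - 2460 = -4377$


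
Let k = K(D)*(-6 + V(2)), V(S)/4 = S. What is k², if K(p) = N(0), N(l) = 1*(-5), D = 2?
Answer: 100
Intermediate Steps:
V(S) = 4*S
N(l) = -5
K(p) = -5
k = -10 (k = -5*(-6 + 4*2) = -5*(-6 + 8) = -5*2 = -10)
k² = (-10)² = 100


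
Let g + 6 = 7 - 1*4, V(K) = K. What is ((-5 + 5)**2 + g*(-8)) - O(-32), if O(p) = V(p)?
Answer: 56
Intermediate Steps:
O(p) = p
g = -3 (g = -6 + (7 - 1*4) = -6 + (7 - 4) = -6 + 3 = -3)
((-5 + 5)**2 + g*(-8)) - O(-32) = ((-5 + 5)**2 - 3*(-8)) - 1*(-32) = (0**2 + 24) + 32 = (0 + 24) + 32 = 24 + 32 = 56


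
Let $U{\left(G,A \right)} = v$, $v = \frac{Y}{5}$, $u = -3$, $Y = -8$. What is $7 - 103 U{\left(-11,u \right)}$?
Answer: $\frac{859}{5} \approx 171.8$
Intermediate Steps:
$v = - \frac{8}{5} \approx -1.6$
$U{\left(G,A \right)} = - \frac{8}{5}$
$7 - 103 U{\left(-11,u \right)} = 7 - - \frac{824}{5} = 7 + \frac{824}{5} = \frac{859}{5}$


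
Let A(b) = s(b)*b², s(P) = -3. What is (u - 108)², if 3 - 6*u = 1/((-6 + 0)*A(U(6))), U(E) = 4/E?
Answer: 26635921/2304 ≈ 11561.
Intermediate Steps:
A(b) = -3*b²
u = 23/48 (u = ½ - (-3/(4*(-6 + 0)))/6 = ½ - 1/(6*((-(-18)*(4*(⅙))²))) = ½ - 1/(6*((-(-18)*(⅔)²))) = ½ - 1/(6*((-(-18)*4/9))) = ½ - 1/(6*((-6*(-4/3)))) = ½ - ⅙/8 = ½ - ⅙*⅛ = ½ - 1/48 = 23/48 ≈ 0.47917)
(u - 108)² = (23/48 - 108)² = (-5161/48)² = 26635921/2304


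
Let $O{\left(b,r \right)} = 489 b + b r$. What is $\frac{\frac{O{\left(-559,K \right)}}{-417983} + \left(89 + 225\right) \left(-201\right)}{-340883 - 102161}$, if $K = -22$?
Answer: $\frac{26380318009}{185184860252} \approx 0.14245$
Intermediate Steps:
$\frac{\frac{O{\left(-559,K \right)}}{-417983} + \left(89 + 225\right) \left(-201\right)}{-340883 - 102161} = \frac{\frac{\left(-559\right) \left(489 - 22\right)}{-417983} + \left(89 + 225\right) \left(-201\right)}{-340883 - 102161} = \frac{\left(-559\right) 467 \left(- \frac{1}{417983}\right) + 314 \left(-201\right)}{-443044} = \left(\left(-261053\right) \left(- \frac{1}{417983}\right) - 63114\right) \left(- \frac{1}{443044}\right) = \left(\frac{261053}{417983} - 63114\right) \left(- \frac{1}{443044}\right) = \left(- \frac{26380318009}{417983}\right) \left(- \frac{1}{443044}\right) = \frac{26380318009}{185184860252}$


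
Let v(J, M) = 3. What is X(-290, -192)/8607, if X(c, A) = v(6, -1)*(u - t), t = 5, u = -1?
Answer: -6/2869 ≈ -0.0020913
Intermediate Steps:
X(c, A) = -18 (X(c, A) = 3*(-1 - 1*5) = 3*(-1 - 5) = 3*(-6) = -18)
X(-290, -192)/8607 = -18/8607 = -18*1/8607 = -6/2869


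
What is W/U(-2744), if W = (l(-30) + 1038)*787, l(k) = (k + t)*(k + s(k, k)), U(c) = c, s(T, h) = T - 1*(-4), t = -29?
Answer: -1708577/1372 ≈ -1245.3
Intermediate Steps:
s(T, h) = 4 + T (s(T, h) = T + 4 = 4 + T)
l(k) = (-29 + k)*(4 + 2*k) (l(k) = (k - 29)*(k + (4 + k)) = (-29 + k)*(4 + 2*k))
W = 3417154 (W = ((-116 - 54*(-30) + 2*(-30)²) + 1038)*787 = ((-116 + 1620 + 2*900) + 1038)*787 = ((-116 + 1620 + 1800) + 1038)*787 = (3304 + 1038)*787 = 4342*787 = 3417154)
W/U(-2744) = 3417154/(-2744) = 3417154*(-1/2744) = -1708577/1372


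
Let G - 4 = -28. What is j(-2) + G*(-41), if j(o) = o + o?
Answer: 980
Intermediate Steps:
j(o) = 2*o
G = -24 (G = 4 - 28 = -24)
j(-2) + G*(-41) = 2*(-2) - 24*(-41) = -4 + 984 = 980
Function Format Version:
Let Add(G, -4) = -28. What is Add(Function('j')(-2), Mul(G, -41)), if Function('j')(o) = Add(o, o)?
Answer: 980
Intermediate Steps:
Function('j')(o) = Mul(2, o)
G = -24 (G = Add(4, -28) = -24)
Add(Function('j')(-2), Mul(G, -41)) = Add(Mul(2, -2), Mul(-24, -41)) = Add(-4, 984) = 980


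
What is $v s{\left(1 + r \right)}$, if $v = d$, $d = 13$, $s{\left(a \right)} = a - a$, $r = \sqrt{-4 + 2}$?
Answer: $0$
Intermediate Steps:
$r = i \sqrt{2}$ ($r = \sqrt{-2} = i \sqrt{2} \approx 1.4142 i$)
$s{\left(a \right)} = 0$
$v = 13$
$v s{\left(1 + r \right)} = 13 \cdot 0 = 0$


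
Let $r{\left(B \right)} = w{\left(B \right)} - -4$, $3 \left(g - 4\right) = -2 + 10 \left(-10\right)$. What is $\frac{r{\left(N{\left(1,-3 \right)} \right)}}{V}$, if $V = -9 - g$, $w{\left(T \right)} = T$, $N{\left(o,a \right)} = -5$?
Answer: $- \frac{1}{21} \approx -0.047619$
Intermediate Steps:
$g = -30$ ($g = 4 + \frac{-2 + 10 \left(-10\right)}{3} = 4 + \frac{-2 - 100}{3} = 4 + \frac{1}{3} \left(-102\right) = 4 - 34 = -30$)
$V = 21$ ($V = -9 - -30 = -9 + 30 = 21$)
$r{\left(B \right)} = 4 + B$ ($r{\left(B \right)} = B - -4 = B + 4 = 4 + B$)
$\frac{r{\left(N{\left(1,-3 \right)} \right)}}{V} = \frac{4 - 5}{21} = \left(-1\right) \frac{1}{21} = - \frac{1}{21}$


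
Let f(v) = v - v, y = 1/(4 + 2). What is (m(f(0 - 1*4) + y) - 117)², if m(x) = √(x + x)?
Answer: (351 - √3)²/9 ≈ 13554.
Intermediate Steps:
y = ⅙ (y = 1/6 = ⅙ ≈ 0.16667)
f(v) = 0
m(x) = √2*√x (m(x) = √(2*x) = √2*√x)
(m(f(0 - 1*4) + y) - 117)² = (√2*√(0 + ⅙) - 117)² = (√2*√(⅙) - 117)² = (√2*(√6/6) - 117)² = (√3/3 - 117)² = (-117 + √3/3)²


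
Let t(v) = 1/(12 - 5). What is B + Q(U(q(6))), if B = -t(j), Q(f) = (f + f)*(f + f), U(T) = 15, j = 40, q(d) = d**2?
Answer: 6299/7 ≈ 899.86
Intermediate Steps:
t(v) = 1/7
Q(f) = 4*f**2 (Q(f) = (2*f)*(2*f) = 4*f**2)
B = -1/7 (B = -1*1/7 = -1/7 ≈ -0.14286)
B + Q(U(q(6))) = -1/7 + 4*15**2 = -1/7 + 4*225 = -1/7 + 900 = 6299/7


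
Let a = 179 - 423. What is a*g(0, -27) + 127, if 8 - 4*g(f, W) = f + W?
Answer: -2008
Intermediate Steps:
g(f, W) = 2 - W/4 - f/4 (g(f, W) = 2 - (f + W)/4 = 2 - (W + f)/4 = 2 + (-W/4 - f/4) = 2 - W/4 - f/4)
a = -244
a*g(0, -27) + 127 = -244*(2 - ¼*(-27) - ¼*0) + 127 = -244*(2 + 27/4 + 0) + 127 = -244*35/4 + 127 = -2135 + 127 = -2008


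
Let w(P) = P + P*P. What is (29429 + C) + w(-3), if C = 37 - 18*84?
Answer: 27960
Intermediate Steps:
w(P) = P + P**2
C = -1475 (C = 37 - 1512 = -1475)
(29429 + C) + w(-3) = (29429 - 1475) - 3*(1 - 3) = 27954 - 3*(-2) = 27954 + 6 = 27960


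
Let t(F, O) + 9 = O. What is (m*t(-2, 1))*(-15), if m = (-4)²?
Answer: 1920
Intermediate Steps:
t(F, O) = -9 + O
m = 16
(m*t(-2, 1))*(-15) = (16*(-9 + 1))*(-15) = (16*(-8))*(-15) = -128*(-15) = 1920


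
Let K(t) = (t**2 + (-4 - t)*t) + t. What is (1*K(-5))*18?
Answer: 270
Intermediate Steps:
K(t) = t + t**2 + t*(-4 - t) (K(t) = (t**2 + t*(-4 - t)) + t = t + t**2 + t*(-4 - t))
(1*K(-5))*18 = (1*(-3*(-5)))*18 = (1*15)*18 = 15*18 = 270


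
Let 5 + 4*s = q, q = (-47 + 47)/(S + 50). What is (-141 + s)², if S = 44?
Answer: 323761/16 ≈ 20235.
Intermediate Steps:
q = 0 (q = (-47 + 47)/(44 + 50) = 0/94 = 0*(1/94) = 0)
s = -5/4 (s = -5/4 + (¼)*0 = -5/4 + 0 = -5/4 ≈ -1.2500)
(-141 + s)² = (-141 - 5/4)² = (-569/4)² = 323761/16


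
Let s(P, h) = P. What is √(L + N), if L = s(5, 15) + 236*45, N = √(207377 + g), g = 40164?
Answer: √(10625 + √247541) ≈ 105.46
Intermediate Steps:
N = √247541 (N = √(207377 + 40164) = √247541 ≈ 497.54)
L = 10625 (L = 5 + 236*45 = 5 + 10620 = 10625)
√(L + N) = √(10625 + √247541)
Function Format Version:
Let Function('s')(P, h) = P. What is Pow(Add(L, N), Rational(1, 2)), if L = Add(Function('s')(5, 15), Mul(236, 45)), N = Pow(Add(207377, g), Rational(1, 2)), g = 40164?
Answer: Pow(Add(10625, Pow(247541, Rational(1, 2))), Rational(1, 2)) ≈ 105.46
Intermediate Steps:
N = Pow(247541, Rational(1, 2)) (N = Pow(Add(207377, 40164), Rational(1, 2)) = Pow(247541, Rational(1, 2)) ≈ 497.54)
L = 10625 (L = Add(5, Mul(236, 45)) = Add(5, 10620) = 10625)
Pow(Add(L, N), Rational(1, 2)) = Pow(Add(10625, Pow(247541, Rational(1, 2))), Rational(1, 2))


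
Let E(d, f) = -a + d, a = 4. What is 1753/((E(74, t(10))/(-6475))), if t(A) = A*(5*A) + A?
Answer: -324305/2 ≈ -1.6215e+5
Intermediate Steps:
t(A) = A + 5*A**2 (t(A) = 5*A**2 + A = A + 5*A**2)
E(d, f) = -4 + d (E(d, f) = -1*4 + d = -4 + d)
1753/((E(74, t(10))/(-6475))) = 1753/(((-4 + 74)/(-6475))) = 1753/((70*(-1/6475))) = 1753/(-2/185) = 1753*(-185/2) = -324305/2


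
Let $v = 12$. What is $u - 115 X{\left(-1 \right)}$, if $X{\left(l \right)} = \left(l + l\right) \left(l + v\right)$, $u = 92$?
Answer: $2622$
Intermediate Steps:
$X{\left(l \right)} = 2 l \left(12 + l\right)$ ($X{\left(l \right)} = \left(l + l\right) \left(l + 12\right) = 2 l \left(12 + l\right)$)
$u - 115 X{\left(-1 \right)} = 92 - 115 \cdot 2 \left(-1\right) \left(12 - 1\right) = 92 - 115 \cdot 2 \left(-1\right) 11 = 92 - -2530 = 92 + 2530 = 2622$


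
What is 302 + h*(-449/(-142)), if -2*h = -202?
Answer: 88233/142 ≈ 621.36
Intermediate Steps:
h = 101 (h = -1/2*(-202) = 101)
302 + h*(-449/(-142)) = 302 + 101*(-449/(-142)) = 302 + 101*(-449*(-1/142)) = 302 + 101*(449/142) = 302 + 45349/142 = 88233/142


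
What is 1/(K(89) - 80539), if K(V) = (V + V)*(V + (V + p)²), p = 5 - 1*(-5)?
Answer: 1/1679881 ≈ 5.9528e-7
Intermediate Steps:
p = 10 (p = 5 + 5 = 10)
K(V) = 2*V*(V + (10 + V)²) (K(V) = (V + V)*(V + (V + 10)²) = (2*V)*(V + (10 + V)²) = 2*V*(V + (10 + V)²))
1/(K(89) - 80539) = 1/(2*89*(89 + (10 + 89)²) - 80539) = 1/(2*89*(89 + 99²) - 80539) = 1/(2*89*(89 + 9801) - 80539) = 1/(2*89*9890 - 80539) = 1/(1760420 - 80539) = 1/1679881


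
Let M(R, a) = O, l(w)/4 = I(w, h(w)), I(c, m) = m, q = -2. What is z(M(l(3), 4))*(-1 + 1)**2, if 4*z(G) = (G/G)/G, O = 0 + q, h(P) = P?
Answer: 0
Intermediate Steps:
l(w) = 4*w
O = -2 (O = 0 - 2 = -2)
M(R, a) = -2
z(G) = 1/(4*G) (z(G) = ((G/G)/G)/4 = (1/G)/4 = 1/(4*G))
z(M(l(3), 4))*(-1 + 1)**2 = ((1/4)/(-2))*(-1 + 1)**2 = ((1/4)*(-1/2))*0**2 = -1/8*0 = 0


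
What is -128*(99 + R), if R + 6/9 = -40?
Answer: -22400/3 ≈ -7466.7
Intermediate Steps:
R = -122/3 (R = -2/3 - 40 = -122/3 ≈ -40.667)
-128*(99 + R) = -128*(99 - 122/3) = -128*175/3 = -22400/3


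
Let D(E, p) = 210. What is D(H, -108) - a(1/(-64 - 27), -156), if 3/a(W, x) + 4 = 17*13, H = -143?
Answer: 45567/217 ≈ 209.99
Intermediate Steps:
a(W, x) = 3/217 (a(W, x) = 3/(-4 + 17*13) = 3/(-4 + 221) = 3/217)
D(H, -108) - a(1/(-64 - 27), -156) = 210 - 1*3/217 = 210 - 3/217 = 45567/217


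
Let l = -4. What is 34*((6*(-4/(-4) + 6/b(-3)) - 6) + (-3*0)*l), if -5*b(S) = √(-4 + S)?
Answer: 6120*I*√7/7 ≈ 2313.1*I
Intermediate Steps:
b(S) = -√(-4 + S)/5
34*((6*(-4/(-4) + 6/b(-3)) - 6) + (-3*0)*l) = 34*((6*(-4/(-4) + 6/((-√(-4 - 3)/5))) - 6) - 3*0*(-4)) = 34*((6*(-4*(-¼) + 6/((-I*√7/5))) - 6) + 0*(-4)) = 34*((6*(1 + 6/((-I*√7/5))) - 6) + 0) = 34*((6*(1 + 6*(5*I*√7/7)) - 6) + 0) = 34*((6*(1 + 30*I*√7/7) - 6) + 0) = 34*(((6 + 180*I*√7/7) - 6) + 0) = 34*(180*I*√7/7 + 0) = 34*(180*I*√7/7) = 6120*I*√7/7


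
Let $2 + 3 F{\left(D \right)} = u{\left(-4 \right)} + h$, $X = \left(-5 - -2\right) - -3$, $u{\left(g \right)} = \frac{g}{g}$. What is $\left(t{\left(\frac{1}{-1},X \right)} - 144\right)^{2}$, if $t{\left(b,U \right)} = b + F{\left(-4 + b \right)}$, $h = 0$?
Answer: $\frac{190096}{9} \approx 21122.0$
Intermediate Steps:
$u{\left(g \right)} = 1$
$X = 0$ ($X = \left(-5 + 2\right) + 3 = -3 + 3 = 0$)
$F{\left(D \right)} = - \frac{1}{3}$ ($F{\left(D \right)} = - \frac{2}{3} + \frac{1 + 0}{3} = - \frac{2}{3} + \frac{1}{3} \cdot 1 = - \frac{2}{3} + \frac{1}{3} = - \frac{1}{3}$)
$t{\left(b,U \right)} = - \frac{1}{3} + b$ ($t{\left(b,U \right)} = b - \frac{1}{3} = - \frac{1}{3} + b$)
$\left(t{\left(\frac{1}{-1},X \right)} - 144\right)^{2} = \left(\left(- \frac{1}{3} + \frac{1}{-1}\right) - 144\right)^{2} = \left(\left(- \frac{1}{3} - 1\right) - 144\right)^{2} = \left(- \frac{4}{3} - 144\right)^{2} = \left(- \frac{436}{3}\right)^{2} = \frac{190096}{9}$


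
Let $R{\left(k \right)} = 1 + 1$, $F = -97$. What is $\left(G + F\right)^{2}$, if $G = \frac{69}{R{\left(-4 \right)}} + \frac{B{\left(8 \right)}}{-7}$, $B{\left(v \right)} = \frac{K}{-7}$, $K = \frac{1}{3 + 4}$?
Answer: $\frac{1838094129}{470596} \approx 3905.9$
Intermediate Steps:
$R{\left(k \right)} = 2$
$K = \frac{1}{7} \approx 0.14286$
$B{\left(v \right)} = - \frac{1}{49}$ ($B{\left(v \right)} = \frac{1}{7 \left(-7\right)} = \frac{1}{7} \left(- \frac{1}{7}\right) = - \frac{1}{49}$)
$G = \frac{23669}{686}$ ($G = \frac{69}{2} - \frac{1}{49 \left(-7\right)} = 69 \cdot \frac{1}{2} - - \frac{1}{343} = \frac{69}{2} + \frac{1}{343} = \frac{23669}{686} \approx 34.503$)
$\left(G + F\right)^{2} = \left(\frac{23669}{686} - 97\right)^{2} = \left(- \frac{42873}{686}\right)^{2} = \frac{1838094129}{470596}$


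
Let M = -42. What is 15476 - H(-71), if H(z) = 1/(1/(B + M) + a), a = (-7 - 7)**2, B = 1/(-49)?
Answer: 6244796081/403515 ≈ 15476.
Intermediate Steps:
B = -1/49 ≈ -0.020408
a = 196 (a = (-14)**2 = 196)
H(z) = 2059/403515 (H(z) = 1/(1/(-1/49 - 42) + 196) = 1/(1/(-2059/49) + 196) = 1/(-49/2059 + 196) = 1/(403515/2059) = 2059/403515)
15476 - H(-71) = 15476 - 1*2059/403515 = 15476 - 2059/403515 = 6244796081/403515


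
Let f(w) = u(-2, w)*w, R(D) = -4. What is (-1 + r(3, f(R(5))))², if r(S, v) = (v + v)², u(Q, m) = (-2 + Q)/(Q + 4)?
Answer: 65025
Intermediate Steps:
u(Q, m) = (-2 + Q)/(4 + Q)
f(w) = -2*w (f(w) = ((-2 - 2)/(4 - 2))*w = (-4/2)*w = ((½)*(-4))*w = -2*w)
r(S, v) = 4*v² (r(S, v) = (2*v)² = 4*v²)
(-1 + r(3, f(R(5))))² = (-1 + 4*(-2*(-4))²)² = (-1 + 4*8²)² = (-1 + 4*64)² = (-1 + 256)² = 255² = 65025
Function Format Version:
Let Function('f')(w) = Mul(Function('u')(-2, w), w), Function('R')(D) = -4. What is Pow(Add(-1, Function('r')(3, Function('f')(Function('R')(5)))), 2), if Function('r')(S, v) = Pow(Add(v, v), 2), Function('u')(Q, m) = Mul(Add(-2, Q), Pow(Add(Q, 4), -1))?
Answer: 65025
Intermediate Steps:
Function('u')(Q, m) = Mul(Pow(Add(4, Q), -1), Add(-2, Q)) (Function('u')(Q, m) = Mul(Add(-2, Q), Pow(Add(4, Q), -1)) = Mul(Pow(Add(4, Q), -1), Add(-2, Q)))
Function('f')(w) = Mul(-2, w) (Function('f')(w) = Mul(Mul(Pow(Add(4, -2), -1), Add(-2, -2)), w) = Mul(Mul(Pow(2, -1), -4), w) = Mul(Mul(Rational(1, 2), -4), w) = Mul(-2, w))
Function('r')(S, v) = Mul(4, Pow(v, 2)) (Function('r')(S, v) = Pow(Mul(2, v), 2) = Mul(4, Pow(v, 2)))
Pow(Add(-1, Function('r')(3, Function('f')(Function('R')(5)))), 2) = Pow(Add(-1, Mul(4, Pow(Mul(-2, -4), 2))), 2) = Pow(Add(-1, Mul(4, Pow(8, 2))), 2) = Pow(Add(-1, Mul(4, 64)), 2) = Pow(Add(-1, 256), 2) = Pow(255, 2) = 65025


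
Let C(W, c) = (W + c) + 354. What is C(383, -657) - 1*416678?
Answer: -416598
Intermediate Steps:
C(W, c) = 354 + W + c
C(383, -657) - 1*416678 = (354 + 383 - 657) - 1*416678 = 80 - 416678 = -416598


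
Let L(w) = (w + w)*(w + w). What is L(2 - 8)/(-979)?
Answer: -144/979 ≈ -0.14709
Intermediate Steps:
L(w) = 4*w² (L(w) = (2*w)*(2*w) = 4*w²)
L(2 - 8)/(-979) = (4*(2 - 8)²)/(-979) = (4*(-6)²)*(-1/979) = (4*36)*(-1/979) = 144*(-1/979) = -144/979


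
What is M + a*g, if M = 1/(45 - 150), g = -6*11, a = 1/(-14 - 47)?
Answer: 6869/6405 ≈ 1.0724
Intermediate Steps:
a = -1/61 (a = 1/(-61) = -1/61 ≈ -0.016393)
g = -66
M = -1/105 (M = 1/(-105) = -1/105 ≈ -0.0095238)
M + a*g = -1/105 - 1/61*(-66) = -1/105 + 66/61 = 6869/6405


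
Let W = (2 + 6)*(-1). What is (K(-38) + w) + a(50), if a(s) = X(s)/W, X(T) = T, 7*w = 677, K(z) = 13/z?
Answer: 47945/532 ≈ 90.122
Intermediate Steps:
w = 677/7 (w = (1/7)*677 = 677/7 ≈ 96.714)
W = -8 (W = 8*(-1) = -8)
a(s) = -s/8 (a(s) = s/(-8) = s*(-1/8) = -s/8)
(K(-38) + w) + a(50) = (13/(-38) + 677/7) - 1/8*50 = (13*(-1/38) + 677/7) - 25/4 = (-13/38 + 677/7) - 25/4 = 25635/266 - 25/4 = 47945/532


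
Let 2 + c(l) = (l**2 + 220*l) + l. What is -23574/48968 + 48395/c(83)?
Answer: 88751717/61773132 ≈ 1.4367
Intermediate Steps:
c(l) = -2 + l**2 + 221*l (c(l) = -2 + ((l**2 + 220*l) + l) = -2 + (l**2 + 221*l) = -2 + l**2 + 221*l)
-23574/48968 + 48395/c(83) = -23574/48968 + 48395/(-2 + 83**2 + 221*83) = -23574*1/48968 + 48395/(-2 + 6889 + 18343) = -11787/24484 + 48395/25230 = -11787/24484 + 48395*(1/25230) = -11787/24484 + 9679/5046 = 88751717/61773132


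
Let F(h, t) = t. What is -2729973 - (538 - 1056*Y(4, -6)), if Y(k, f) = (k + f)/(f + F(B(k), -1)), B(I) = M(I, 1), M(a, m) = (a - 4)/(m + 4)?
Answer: -19111465/7 ≈ -2.7302e+6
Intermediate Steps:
M(a, m) = (-4 + a)/(4 + m)
B(I) = -⅘ + I/5 (B(I) = (-4 + I)/(4 + 1) = (-4 + I)/5 = -⅘ + I/5)
Y(k, f) = (f + k)/(-1 + f) (Y(k, f) = (k + f)/(f - 1) = (f + k)/(-1 + f))
-2729973 - (538 - 1056*Y(4, -6)) = -2729973 - (538 - 1056*(-6 + 4)/(-1 - 6)) = -2729973 - (538 - 1056*(-2)/(-7)) = -2729973 - (538 - (-1056)*(-2)/7) = -2729973 - (538 - 1056*2/7) = -2729973 - (538 - 2112/7) = -2729973 - 1*1654/7 = -2729973 - 1654/7 = -19111465/7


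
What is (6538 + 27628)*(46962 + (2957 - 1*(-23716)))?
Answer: 2515813410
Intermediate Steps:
(6538 + 27628)*(46962 + (2957 - 1*(-23716))) = 34166*(46962 + (2957 + 23716)) = 34166*(46962 + 26673) = 34166*73635 = 2515813410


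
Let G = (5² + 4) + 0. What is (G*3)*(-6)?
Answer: -522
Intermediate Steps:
G = 29 (G = (25 + 4) + 0 = 29 + 0 = 29)
(G*3)*(-6) = (29*3)*(-6) = 87*(-6) = -522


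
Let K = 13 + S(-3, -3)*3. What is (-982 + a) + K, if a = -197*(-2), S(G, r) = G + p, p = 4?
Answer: -572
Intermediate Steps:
S(G, r) = 4 + G (S(G, r) = G + 4 = 4 + G)
a = 394
K = 16 (K = 13 + (4 - 3)*3 = 13 + 1*3 = 13 + 3 = 16)
(-982 + a) + K = (-982 + 394) + 16 = -588 + 16 = -572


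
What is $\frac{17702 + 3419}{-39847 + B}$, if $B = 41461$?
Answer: $\frac{21121}{1614} \approx 13.086$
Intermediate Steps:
$\frac{17702 + 3419}{-39847 + B} = \frac{17702 + 3419}{-39847 + 41461} = \frac{21121}{1614}$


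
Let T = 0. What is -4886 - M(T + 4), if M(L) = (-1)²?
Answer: -4887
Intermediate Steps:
M(L) = 1
-4886 - M(T + 4) = -4886 - 1*1 = -4886 - 1 = -4887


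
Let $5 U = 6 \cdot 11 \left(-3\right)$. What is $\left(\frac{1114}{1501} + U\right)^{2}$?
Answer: $\frac{85046890384}{56325025} \approx 1509.9$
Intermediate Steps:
$U = - \frac{198}{5}$ ($U = \frac{6 \cdot 11 \left(-3\right)}{5} = \frac{66 \left(-3\right)}{5} = \frac{1}{5} \left(-198\right) = - \frac{198}{5} \approx -39.6$)
$\left(\frac{1114}{1501} + U\right)^{2} = \left(\frac{1114}{1501} - \frac{198}{5}\right)^{2} = \left(- \frac{291628}{7505}\right)^{2} = \frac{85046890384}{56325025}$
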